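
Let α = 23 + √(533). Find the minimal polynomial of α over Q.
m_α(x) = x^2 - 46x - 4

From α - 23 = √(533), squaring gives (α - 23)^2 = 533, i.e. α^2 - 46α + 529 = 533, so α^2 - 46α - 4 = 0. The discriminant of x^2 - 46x - 4 is (-46)^2 - 4·(-4) = 2116 + 16 = 2132, and 4·(533) is not a perfect square in Q since 533 is squarefree and ≠ 1. Hence x^2 - 46x - 4 is irreducible over Q and is the minimal polynomial of α.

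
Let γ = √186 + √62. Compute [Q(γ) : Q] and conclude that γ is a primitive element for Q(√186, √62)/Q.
[Q(γ) : Q] = 4 (equivalently, Q(γ) = Q(√186, √62))

Obviously Q(γ) ⊆ Q(√186, √62), and [Q(√186, √62):Q] = 4 (since 186, 62 are distinct squarefree integers > 1 with 11532 not a perfect square). To show equality we compute the minimal polynomial of γ. From γ = √186 + √62: γ^2 = 186 + 2√(11532) + 62 = 248 + 2√(11532), so γ^2 - 248 = 2√(11532); squaring, (γ^2 - 248)^2 = 4·11532, i.e. γ^4 - 496γ^2 + 61504 - 46128 = 0, i.e. γ^4 - 496γ^2 + 15376 = 0. So γ is a root of x^4 - 496x^2 + 15376. This polynomial is irreducible over Q: it has no rational root (each ±√186 ± √62 is irrational), and any factorization into two quadratics over Q would force √(11532) ∈ Q (pairing opposite roots) or √186, √62 ∈ Q (other pairings), all impossible. Hence [Q(γ):Q] = 4 = [Q(√186, √62):Q], so Q(γ) = Q(√186, √62).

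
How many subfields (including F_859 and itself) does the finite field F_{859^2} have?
F_{859^2} has 2 subfields

The subfields of F_{p^n} are exactly the fields F_{p^d} for d | n (each is the fixed field of the unique index-d subgroup of Gal(F_{p^n}/F_p) ≅ Z/nZ). The divisors of n = 2 are {1, 2}, giving 2 subfields: F_{859^1}, F_{859^2}.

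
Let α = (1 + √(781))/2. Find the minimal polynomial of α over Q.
m_α(x) = x^2 - x - 195

From 2α - 1 = √(781), squaring gives (2α - 1)^2 = 781, i.e. 4α^2 - 4α + 1 = 781, so α^2 - α + (1 - 781)/4 = 0. Since 781 ≡ 1 (mod 4), (1 - 781)/4 = -195 ∈ Z. The polynomial x^2 - x - 195 has discriminant 1 - 4·(-195) = 781, which is not a perfect square in Q (d = 781 is squarefree and ≠ 1), so x^2 - x - 195 is irreducible over Q. It is the minimal polynomial of α.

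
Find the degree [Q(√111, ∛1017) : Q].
[Q(√111, ∛1017) : Q] = 6

Let L = Q(√111, ∛1017). Since Q(√111) ⊂ L and [Q(√111):Q] = 2, the tower law gives 2 | [L:Q]. Likewise Q(∛1017) ⊂ L with [Q(∛1017):Q] = 3 (because 1017 is not a perfect cube), so 3 | [L:Q]. As gcd(2,3) = 1, [L:Q] is divisible by 6. Conversely L is generated over Q by √111 and ∛1017, so [L:Q] ≤ 2·3 = 6. Therefore [Q(√111, ∛1017) : Q] = 6.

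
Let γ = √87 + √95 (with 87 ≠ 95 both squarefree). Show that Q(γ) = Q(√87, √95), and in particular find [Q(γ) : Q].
[Q(γ) : Q] = 4 (equivalently, Q(γ) = Q(√87, √95))

Obviously Q(γ) ⊆ Q(√87, √95), and [Q(√87, √95):Q] = 4 (since 87, 95 are distinct squarefree integers > 1 with 8265 not a perfect square). To show equality we compute the minimal polynomial of γ. From γ = √87 + √95: γ^2 = 87 + 2√(8265) + 95 = 182 + 2√(8265), so γ^2 - 182 = 2√(8265); squaring, (γ^2 - 182)^2 = 4·8265, i.e. γ^4 - 364γ^2 + 33124 - 33060 = 0, i.e. γ^4 - 364γ^2 + 64 = 0. So γ is a root of x^4 - 364x^2 + 64. This polynomial is irreducible over Q: it has no rational root (each ±√87 ± √95 is irrational), and any factorization into two quadratics over Q would force √(8265) ∈ Q (pairing opposite roots) or √87, √95 ∈ Q (other pairings), all impossible. Hence [Q(γ):Q] = 4 = [Q(√87, √95):Q], so Q(γ) = Q(√87, √95).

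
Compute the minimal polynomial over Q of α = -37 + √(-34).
m_α(x) = x^2 + 74x + 1403

From α + 37 = √(-34), squaring gives (α + 37)^2 = -34, i.e. α^2 + 74α + 1369 = -34, so α^2 + 74α + 1403 = 0. The discriminant of x^2 + 74x + 1403 is (74)^2 - 4·(1403) = 5476 - 5612 = -136, and 4·(-34) is not a perfect square in Q since -34 is squarefree and ≠ 1. Hence x^2 + 74x + 1403 is irreducible over Q and is the minimal polynomial of α.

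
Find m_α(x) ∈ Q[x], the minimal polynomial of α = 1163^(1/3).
m_α(x) = x^3 - 1163

α satisfies α^3 = 1163, so x^3 - 1163 annihilates α. By the rational root test, a rational root p/q (in lowest terms) of x^3 - 1163 would satisfy p^3 = 1163 q^3, forcing q = 1 and p^3 = 1163; but 1163 is not a perfect cube, contradiction. A monic cubic over Q with no rational root is irreducible (any nontrivial factorization would include a linear factor). Hence x^3 - 1163 is the minimal polynomial of α, and in particular [Q(α):Q] = 3.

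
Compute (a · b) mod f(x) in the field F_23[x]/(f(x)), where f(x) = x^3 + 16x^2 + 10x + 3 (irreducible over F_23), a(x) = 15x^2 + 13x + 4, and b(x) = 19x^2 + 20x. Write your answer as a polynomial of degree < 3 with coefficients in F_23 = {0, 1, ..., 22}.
a · b ≡ 8x^2 + 2x + 10 (mod f(x))

Multiply in F_23[x]: a(x)·b(x) = (15x^2 + 13x + 4)·(19x^2 + 20x) = 9x^4 + 18x^3 + 14x^2 + 11x. This has degree ≥ 3, so divide by f(x) over F_23: 9x^4 + 18x^3 + 14x^2 + 11x = (9x + 12)·(x^3 + 16x^2 + 10x + 3) + (8x^2 + 2x + 10). Hence a·b ≡ 8x^2 + 2x + 10 (mod f). (F_23[x]/(f) is a field with 23^3 = 12167 elements since f is irreducible of degree 3.)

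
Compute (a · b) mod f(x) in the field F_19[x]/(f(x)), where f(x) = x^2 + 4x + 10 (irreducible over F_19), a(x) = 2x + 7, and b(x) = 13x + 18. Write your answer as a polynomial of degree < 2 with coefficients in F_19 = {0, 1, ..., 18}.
a · b ≡ 4x + 18 (mod f(x))

Multiply in F_19[x]: a(x)·b(x) = (2x + 7)·(13x + 18) = 7x^2 + 13x + 12. This has degree ≥ 2, so divide by f(x) over F_19: 7x^2 + 13x + 12 = (7)·(x^2 + 4x + 10) + (4x + 18). Hence a·b ≡ 4x + 18 (mod f). (F_19[x]/(f) is a field with 19^2 = 361 elements since f is irreducible of degree 2.)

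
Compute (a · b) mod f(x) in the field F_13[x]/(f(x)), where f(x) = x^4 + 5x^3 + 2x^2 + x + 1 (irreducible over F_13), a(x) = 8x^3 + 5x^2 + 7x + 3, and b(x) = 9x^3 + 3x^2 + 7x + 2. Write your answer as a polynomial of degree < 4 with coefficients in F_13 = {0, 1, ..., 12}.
a · b ≡ x^3 + 10x^2 + 12x + 4 (mod f(x))

Multiply in F_13[x]: a(x)·b(x) = (8x^3 + 5x^2 + 7x + 3)·(9x^3 + 3x^2 + 7x + 2) = 7x^6 + 4x^5 + 4x^4 + 8x^3 + 3x^2 + 9x + 6. This has degree ≥ 4, so divide by f(x) over F_13: 7x^6 + 4x^5 + 4x^4 + 8x^3 + 3x^2 + 9x + 6 = (7x^2 + 8x + 2)·(x^4 + 5x^3 + 2x^2 + x + 1) + (x^3 + 10x^2 + 12x + 4). Hence a·b ≡ x^3 + 10x^2 + 12x + 4 (mod f). (F_13[x]/(f) is a field with 13^4 = 28561 elements since f is irreducible of degree 4.)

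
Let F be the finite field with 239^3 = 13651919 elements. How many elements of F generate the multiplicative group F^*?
There are φ(13651918) = 5215104 primitive elements

F_q^* is cyclic of order q - 1 = 13651918. A cyclic group of order m has exactly φ(m) generators. Here m = 13651918 = 2 · 7 · 17 · 19 · 3019, so the number of primitive elements is φ(13651918) = 5215104.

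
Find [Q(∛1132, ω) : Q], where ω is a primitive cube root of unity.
[Q(∛1132, ω) : Q] = 6

[Q(∛1132):Q] = 3 (min poly x^3 - 1132, irreducible since 1132 is not a perfect cube). [Q(ω):Q] = 2 (min poly x^2 + x + 1). Since Q(∛1132) ⊂ R and ω ∉ R, we have ω ∉ Q(∛1132), so x^2 + x + 1 remains irreducible over Q(∛1132) and [Q(∛1132, ω) : Q(∛1132)] = 2. By the tower law, [Q(∛1132, ω) : Q] = 3 · 2 = 6. (In fact Q(∛1132, ω) is the splitting field of x^3 - 1132 over Q.)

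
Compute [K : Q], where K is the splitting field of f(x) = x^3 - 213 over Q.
[K : Q] = 6

The roots of x^3 - 213 are ∛213, ω∛213, ω^2∛213 where ω = e^(2πi/3) is a primitive cube root of unity, so K = Q(∛213, ω). Now [Q(∛213):Q] = 3 (since 213 is not a perfect cube, x^3 - 213 is irreducible) and [Q(ω):Q] = 2. Both 2 and 3 divide [K:Q], and [K:Q] ≤ 3·2 = 6, so [K:Q] = 6. (Equivalently: Q(∛213) ⊂ R but ω ∉ R, so [K : Q(∛213)] = 2.)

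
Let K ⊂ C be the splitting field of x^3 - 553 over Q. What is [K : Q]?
[K : Q] = 6

The roots of x^3 - 553 are ∛553, ω∛553, ω^2∛553 where ω = e^(2πi/3) is a primitive cube root of unity, so K = Q(∛553, ω). Now [Q(∛553):Q] = 3 (since 553 is not a perfect cube, x^3 - 553 is irreducible) and [Q(ω):Q] = 2. Both 2 and 3 divide [K:Q], and [K:Q] ≤ 3·2 = 6, so [K:Q] = 6. (Equivalently: Q(∛553) ⊂ R but ω ∉ R, so [K : Q(∛553)] = 2.)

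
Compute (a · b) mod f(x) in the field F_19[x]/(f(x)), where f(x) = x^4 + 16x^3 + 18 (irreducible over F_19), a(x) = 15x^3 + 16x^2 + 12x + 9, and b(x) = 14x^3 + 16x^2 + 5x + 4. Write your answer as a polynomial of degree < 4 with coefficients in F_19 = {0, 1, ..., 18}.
a · b ≡ 2x^3 + 3x^2 + 9x + 17 (mod f(x))

Multiply in F_19[x]: a(x)·b(x) = (15x^3 + 16x^2 + 12x + 9)·(14x^3 + 16x^2 + 5x + 4) = x^6 + 8x^5 + 5x^4 + 2x^3 + 2x^2 + 17x + 17. This has degree ≥ 4, so divide by f(x) over F_19: x^6 + 8x^5 + 5x^4 + 2x^3 + 2x^2 + 17x + 17 = (x^2 + 11x)·(x^4 + 16x^3 + 18) + (2x^3 + 3x^2 + 9x + 17). Hence a·b ≡ 2x^3 + 3x^2 + 9x + 17 (mod f). (F_19[x]/(f) is a field with 19^4 = 130321 elements since f is irreducible of degree 4.)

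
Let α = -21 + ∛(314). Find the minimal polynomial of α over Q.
m_α(x) = x^3 + 63x^2 + 1323x + 8947

Set β = α + 21 = ∛(314), so β^3 = 314. Then (α + 21)^3 - 314 = 0, i.e. α is a root of g(x) = (x + 21)^3 - 314 = x^3 + 63x^2 + 1323x + 8947. Since g(x) = h(x + 21) where h(x) = x^3 - 314, and h is irreducible over Q (because 314 is not a perfect cube, so h has no rational root, and a monic cubic with no rational root is irreducible), g is also irreducible (irreducibility is preserved under the substitution x → x + 21). Hence m_α(x) = x^3 + 63x^2 + 1323x + 8947.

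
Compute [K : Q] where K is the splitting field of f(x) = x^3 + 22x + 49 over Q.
[K : Q] = 6

By the rational root test, any rational root of the monic integer polynomial f(x) = x^3 + 22x + 49 must be an integer dividing the constant term 49, i.e. one of ±{1, 7, 49}. Evaluating: f(1) = 72, f(-1) = 26, f(7) = 546, f(-7) = -448, f(49) = 118776, f(-49) = -118678; none is 0, so f has no rational root and is therefore irreducible over Q (a cubic with no linear factor over a field is irreducible). For an irreducible cubic, the Galois group is A_3 or S_3 according as the discriminant disc(f) = -4a^3 - 27b^2 = -4·(22)^3 - 27·(49)^2 = -107419 is or is not a square in Q. Here disc(f) = -107419 is not a perfect square in Q, so the Galois group of f over Q is not contained in A_3 and must be all of S_3. The splitting field has degree |S_3| = 6 over Q, so [K : Q] = 6.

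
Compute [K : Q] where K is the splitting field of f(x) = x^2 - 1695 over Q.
[K : Q] = 2

f(x) = x^2 - 1695 factors as (x - √1695)(x + √1695). The splitting field is K = Q(√1695). Since 1695 is squarefree and > 1, it is not a perfect square, so x^2 - 1695 is irreducible over Q and [Q(√1695) : Q] = 2. Hence [K : Q] = 2.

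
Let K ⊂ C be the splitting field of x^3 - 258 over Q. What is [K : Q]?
[K : Q] = 6

The roots of x^3 - 258 are ∛258, ω∛258, ω^2∛258 where ω = e^(2πi/3) is a primitive cube root of unity, so K = Q(∛258, ω). Now [Q(∛258):Q] = 3 (since 258 is not a perfect cube, x^3 - 258 is irreducible) and [Q(ω):Q] = 2. Both 2 and 3 divide [K:Q], and [K:Q] ≤ 3·2 = 6, so [K:Q] = 6. (Equivalently: Q(∛258) ⊂ R but ω ∉ R, so [K : Q(∛258)] = 2.)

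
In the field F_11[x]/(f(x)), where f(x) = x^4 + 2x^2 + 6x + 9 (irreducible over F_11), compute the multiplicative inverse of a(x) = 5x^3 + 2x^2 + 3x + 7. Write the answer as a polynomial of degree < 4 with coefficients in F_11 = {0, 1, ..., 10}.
a(x)^(-1) ≡ 9x^2 + 6 (mod f(x))

Since f is irreducible over F_11, F_11[x]/(f) is a field and a(x) ≠ 0 has an inverse. Apply the extended Euclidean algorithm to f(x) and a(x) in F_11[x]: f(x) = (9x + 3)·a(x) + (2x^2 + 10);  a(x) = (8x + 1)·(2x^2 + 10) + (8). The last nonzero remainder is the constant 8 = gcd(f, a) in F_11. Back-substituting through the division chain expresses 8 = s(x)·a(x) + t(x)·f(x) with s(x) ≡ 6x^2 + 4 (mod f), so (6x^2 + 4)·a(x) ≡ 8 (mod f). Multiplying by 8^(-1) ≡ 7 in F_11 gives a(x)^(-1) ≡ 7·(6x^2 + 4) ≡ 9x^2 + 6 (mod f). Check: (5x^3 + 2x^2 + 3x + 7)·(9x^2 + 6) = x^5 + 7x^4 + 2x^3 + 9x^2 + 7x + 9 ≡ 1 (mod x^4 + 2x^2 + 6x + 9).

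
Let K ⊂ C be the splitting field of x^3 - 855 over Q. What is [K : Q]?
[K : Q] = 6

The roots of x^3 - 855 are ∛855, ω∛855, ω^2∛855 where ω = e^(2πi/3) is a primitive cube root of unity, so K = Q(∛855, ω). Now [Q(∛855):Q] = 3 (since 855 is not a perfect cube, x^3 - 855 is irreducible) and [Q(ω):Q] = 2. Both 2 and 3 divide [K:Q], and [K:Q] ≤ 3·2 = 6, so [K:Q] = 6. (Equivalently: Q(∛855) ⊂ R but ω ∉ R, so [K : Q(∛855)] = 2.)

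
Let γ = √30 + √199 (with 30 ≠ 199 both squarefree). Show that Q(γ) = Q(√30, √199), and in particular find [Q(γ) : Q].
[Q(γ) : Q] = 4 (equivalently, Q(γ) = Q(√30, √199))

Obviously Q(γ) ⊆ Q(√30, √199), and [Q(√30, √199):Q] = 4 (since 30, 199 are distinct squarefree integers > 1 with 5970 not a perfect square). To show equality we compute the minimal polynomial of γ. From γ = √30 + √199: γ^2 = 30 + 2√(5970) + 199 = 229 + 2√(5970), so γ^2 - 229 = 2√(5970); squaring, (γ^2 - 229)^2 = 4·5970, i.e. γ^4 - 458γ^2 + 52441 - 23880 = 0, i.e. γ^4 - 458γ^2 + 28561 = 0. So γ is a root of x^4 - 458x^2 + 28561. This polynomial is irreducible over Q: it has no rational root (each ±√30 ± √199 is irrational), and any factorization into two quadratics over Q would force √(5970) ∈ Q (pairing opposite roots) or √30, √199 ∈ Q (other pairings), all impossible. Hence [Q(γ):Q] = 4 = [Q(√30, √199):Q], so Q(γ) = Q(√30, √199).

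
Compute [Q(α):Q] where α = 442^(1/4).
[Q(α):Q] = 4

α is a root of x^4 - 442. By Eisenstein's criterion at the prime p = 2 (which divides the constant term 442 but p^2 = 4 does not, since 442 is squarefree), x^4 - 442 is irreducible over Q. Hence [Q(α):Q] = 4.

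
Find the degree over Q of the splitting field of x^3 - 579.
[K : Q] = 6

The roots of x^3 - 579 are ∛579, ω∛579, ω^2∛579 where ω = e^(2πi/3) is a primitive cube root of unity, so K = Q(∛579, ω). Now [Q(∛579):Q] = 3 (since 579 is not a perfect cube, x^3 - 579 is irreducible) and [Q(ω):Q] = 2. Both 2 and 3 divide [K:Q], and [K:Q] ≤ 3·2 = 6, so [K:Q] = 6. (Equivalently: Q(∛579) ⊂ R but ω ∉ R, so [K : Q(∛579)] = 2.)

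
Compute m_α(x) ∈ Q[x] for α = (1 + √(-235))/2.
m_α(x) = x^2 - x + 59

From 2α - 1 = √(-235), squaring gives (2α - 1)^2 = -235, i.e. 4α^2 - 4α + 1 = -235, so α^2 - α + (1 + 235)/4 = 0. Since -235 ≡ 1 (mod 4), (1 + 235)/4 = 59 ∈ Z. The polynomial x^2 - x + 59 has discriminant 1 - 4·(59) = -235, which is not a perfect square in Q (d = -235 is squarefree and ≠ 1), so x^2 - x + 59 is irreducible over Q. It is the minimal polynomial of α.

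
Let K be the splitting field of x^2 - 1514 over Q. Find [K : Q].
[K : Q] = 2

f(x) = x^2 - 1514 factors as (x - √1514)(x + √1514). The splitting field is K = Q(√1514). Since 1514 is squarefree and > 1, it is not a perfect square, so x^2 - 1514 is irreducible over Q and [Q(√1514) : Q] = 2. Hence [K : Q] = 2.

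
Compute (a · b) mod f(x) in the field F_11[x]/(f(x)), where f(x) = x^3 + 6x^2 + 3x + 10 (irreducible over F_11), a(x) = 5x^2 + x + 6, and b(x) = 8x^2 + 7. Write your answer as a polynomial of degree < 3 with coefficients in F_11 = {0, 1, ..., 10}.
a · b ≡ 2x^2 + 6x + 8 (mod f(x))

Multiply in F_11[x]: a(x)·b(x) = (5x^2 + x + 6)·(8x^2 + 7) = 7x^4 + 8x^3 + 6x^2 + 7x + 9. This has degree ≥ 3, so divide by f(x) over F_11: 7x^4 + 8x^3 + 6x^2 + 7x + 9 = (7x + 10)·(x^3 + 6x^2 + 3x + 10) + (2x^2 + 6x + 8). Hence a·b ≡ 2x^2 + 6x + 8 (mod f). (F_11[x]/(f) is a field with 11^3 = 1331 elements since f is irreducible of degree 3.)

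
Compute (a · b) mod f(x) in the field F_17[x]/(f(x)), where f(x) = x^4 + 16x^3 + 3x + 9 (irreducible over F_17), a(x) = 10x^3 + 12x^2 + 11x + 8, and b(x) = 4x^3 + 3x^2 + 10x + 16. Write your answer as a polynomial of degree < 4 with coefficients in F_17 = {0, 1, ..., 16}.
a · b ≡ 13x^3 + 3x^2 + 13 (mod f(x))

Multiply in F_17[x]: a(x)·b(x) = (10x^3 + 12x^2 + 11x + 8)·(4x^3 + 3x^2 + 10x + 16) = 6x^6 + 10x^5 + 10x^4 + 5x^3 + 3x^2 + x + 9. This has degree ≥ 4, so divide by f(x) over F_17: 6x^6 + 10x^5 + 10x^4 + 5x^3 + 3x^2 + x + 9 = (6x^2 + 16x + 9)·(x^4 + 16x^3 + 3x + 9) + (13x^3 + 3x^2 + 13). Hence a·b ≡ 13x^3 + 3x^2 + 13 (mod f). (F_17[x]/(f) is a field with 17^4 = 83521 elements since f is irreducible of degree 4.)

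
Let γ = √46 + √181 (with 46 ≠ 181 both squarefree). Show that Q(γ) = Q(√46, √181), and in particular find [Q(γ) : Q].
[Q(γ) : Q] = 4 (equivalently, Q(γ) = Q(√46, √181))

Obviously Q(γ) ⊆ Q(√46, √181), and [Q(√46, √181):Q] = 4 (since 46, 181 are distinct squarefree integers > 1 with 8326 not a perfect square). To show equality we compute the minimal polynomial of γ. From γ = √46 + √181: γ^2 = 46 + 2√(8326) + 181 = 227 + 2√(8326), so γ^2 - 227 = 2√(8326); squaring, (γ^2 - 227)^2 = 4·8326, i.e. γ^4 - 454γ^2 + 51529 - 33304 = 0, i.e. γ^4 - 454γ^2 + 18225 = 0. So γ is a root of x^4 - 454x^2 + 18225. This polynomial is irreducible over Q: it has no rational root (each ±√46 ± √181 is irrational), and any factorization into two quadratics over Q would force √(8326) ∈ Q (pairing opposite roots) or √46, √181 ∈ Q (other pairings), all impossible. Hence [Q(γ):Q] = 4 = [Q(√46, √181):Q], so Q(γ) = Q(√46, √181).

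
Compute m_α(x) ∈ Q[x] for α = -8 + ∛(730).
m_α(x) = x^3 + 24x^2 + 192x - 218

Set β = α + 8 = ∛(730), so β^3 = 730. Then (α + 8)^3 - 730 = 0, i.e. α is a root of g(x) = (x + 8)^3 - 730 = x^3 + 24x^2 + 192x - 218. Since g(x) = h(x + 8) where h(x) = x^3 - 730, and h is irreducible over Q (because 730 is not a perfect cube, so h has no rational root, and a monic cubic with no rational root is irreducible), g is also irreducible (irreducibility is preserved under the substitution x → x + 8). Hence m_α(x) = x^3 + 24x^2 + 192x - 218.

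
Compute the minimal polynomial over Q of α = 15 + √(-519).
m_α(x) = x^2 - 30x + 744

From α - 15 = √(-519), squaring gives (α - 15)^2 = -519, i.e. α^2 - 30α + 225 = -519, so α^2 - 30α + 744 = 0. The discriminant of x^2 - 30x + 744 is (-30)^2 - 4·(744) = 900 - 2976 = -2076, and 4·(-519) is not a perfect square in Q since -519 is squarefree and ≠ 1. Hence x^2 - 30x + 744 is irreducible over Q and is the minimal polynomial of α.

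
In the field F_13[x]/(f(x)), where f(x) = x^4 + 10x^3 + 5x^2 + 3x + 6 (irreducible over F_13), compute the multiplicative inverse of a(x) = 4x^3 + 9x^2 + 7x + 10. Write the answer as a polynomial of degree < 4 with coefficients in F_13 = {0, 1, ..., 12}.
a(x)^(-1) ≡ 4x^3 + 4x + 1 (mod f(x))

Since f is irreducible over F_13, F_13[x]/(f) is a field and a(x) ≠ 0 has an inverse. Apply the extended Euclidean algorithm to f(x) and a(x) in F_13[x]: f(x) = (10x + 6)·a(x) + (11x^2 + 4x + 11);  a(x) = (11x + 11)·(11x^2 + 4x + 11) + (11x + 6);  (11x^2 + 4x + 11) = (x + 1)·(11x + 6) + (5). The last nonzero remainder is the constant 5 = gcd(f, a) in F_13. Back-substituting through the division chain expresses 5 = s(x)·a(x) + t(x)·f(x) with s(x) ≡ 7x^3 + 7x + 5 (mod f), so (7x^3 + 7x + 5)·a(x) ≡ 5 (mod f). Multiplying by 5^(-1) ≡ 8 in F_13 gives a(x)^(-1) ≡ 8·(7x^3 + 7x + 5) ≡ 4x^3 + 4x + 1 (mod f). Check: (4x^3 + 9x^2 + 7x + 10)·(4x^3 + 4x + 1) = 3x^6 + 10x^5 + 5x^4 + 2x^3 + 11x^2 + 8x + 10 ≡ 1 (mod x^4 + 10x^3 + 5x^2 + 3x + 6).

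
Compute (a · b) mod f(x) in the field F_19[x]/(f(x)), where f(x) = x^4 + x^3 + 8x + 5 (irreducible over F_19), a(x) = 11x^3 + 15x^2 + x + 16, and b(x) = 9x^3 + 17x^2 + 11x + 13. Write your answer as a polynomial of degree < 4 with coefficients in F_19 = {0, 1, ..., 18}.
a · b ≡ 9x^3 + 4x^2 + x + 6 (mod f(x))

Multiply in F_19[x]: a(x)·b(x) = (11x^3 + 15x^2 + x + 16)·(9x^3 + 17x^2 + 11x + 13) = 4x^6 + 18x^5 + 5x^4 + 13x^3 + 3x^2 + 18x + 18. This has degree ≥ 4, so divide by f(x) over F_19: 4x^6 + 18x^5 + 5x^4 + 13x^3 + 3x^2 + 18x + 18 = (4x^2 + 14x + 10)·(x^4 + x^3 + 8x + 5) + (9x^3 + 4x^2 + x + 6). Hence a·b ≡ 9x^3 + 4x^2 + x + 6 (mod f). (F_19[x]/(f) is a field with 19^4 = 130321 elements since f is irreducible of degree 4.)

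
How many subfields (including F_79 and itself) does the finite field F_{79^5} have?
F_{79^5} has 2 subfields

The subfields of F_{p^n} are exactly the fields F_{p^d} for d | n (each is the fixed field of the unique index-d subgroup of Gal(F_{p^n}/F_p) ≅ Z/nZ). The divisors of n = 5 are {1, 5}, giving 2 subfields: F_{79^1}, F_{79^5}.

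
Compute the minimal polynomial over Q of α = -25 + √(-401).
m_α(x) = x^2 + 50x + 1026

From α + 25 = √(-401), squaring gives (α + 25)^2 = -401, i.e. α^2 + 50α + 625 = -401, so α^2 + 50α + 1026 = 0. The discriminant of x^2 + 50x + 1026 is (50)^2 - 4·(1026) = 2500 - 4104 = -1604, and 4·(-401) is not a perfect square in Q since -401 is squarefree and ≠ 1. Hence x^2 + 50x + 1026 is irreducible over Q and is the minimal polynomial of α.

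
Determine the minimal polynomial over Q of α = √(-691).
m_α(x) = x^2 + 691

α satisfies α^2 + 691 = 0, so x^2 + 691 annihilates α. Since d = -691 is squarefree and ≠ 1, it is not a perfect square in Q, so x^2 + 691 has no rational root and is therefore irreducible over Q (a degree-2 polynomial over a field is irreducible iff it has no root). Hence m_α(x) = x^2 + 691.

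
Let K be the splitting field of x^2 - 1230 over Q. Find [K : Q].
[K : Q] = 2

f(x) = x^2 - 1230 factors as (x - √1230)(x + √1230). The splitting field is K = Q(√1230). Since 1230 is squarefree and > 1, it is not a perfect square, so x^2 - 1230 is irreducible over Q and [Q(√1230) : Q] = 2. Hence [K : Q] = 2.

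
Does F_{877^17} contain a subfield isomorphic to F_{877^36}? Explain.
No: F_{877^36} is not a subfield of F_{877^17}

F_{p^m} embeds in F_{p^n} iff m | n. Here 36 ∤ 17 (since 17 = 0·36 + 17 with remainder 17 ≠ 0), so F_{877^36} is not a subfield of F_{877^17}. Equivalently: if it were, the tower law would give 36 = [F_{877^36}:F_877] dividing [F_{877^17}:F_877] = 17, contradiction.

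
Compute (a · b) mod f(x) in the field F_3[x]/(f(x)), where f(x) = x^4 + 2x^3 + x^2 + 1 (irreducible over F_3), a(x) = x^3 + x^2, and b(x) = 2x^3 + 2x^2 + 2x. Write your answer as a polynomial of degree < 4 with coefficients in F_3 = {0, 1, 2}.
a · b ≡ x^3 + 2x^2 + 1 (mod f(x))

Multiply in F_3[x]: a(x)·b(x) = (x^3 + x^2)·(2x^3 + 2x^2 + 2x) = 2x^6 + x^5 + x^4 + 2x^3. This has degree ≥ 4, so divide by f(x) over F_3: 2x^6 + x^5 + x^4 + 2x^3 = (2x^2 + 2)·(x^4 + 2x^3 + x^2 + 1) + (x^3 + 2x^2 + 1). Hence a·b ≡ x^3 + 2x^2 + 1 (mod f). (F_3[x]/(f) is a field with 3^4 = 81 elements since f is irreducible of degree 4.)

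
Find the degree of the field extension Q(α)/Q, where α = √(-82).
[Q(α):Q] = 2

[Q(α):Q] equals the degree of the minimal polynomial of α. Here α^2 = -82 and x^2 + 82 is irreducible (d = -82 is squarefree, ≠ 1, hence not a square), so deg(m_α) = 2. Thus [Q(α):Q] = 2.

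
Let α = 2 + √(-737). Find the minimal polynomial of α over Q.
m_α(x) = x^2 - 4x + 741

From α - 2 = √(-737), squaring gives (α - 2)^2 = -737, i.e. α^2 - 4α + 4 = -737, so α^2 - 4α + 741 = 0. The discriminant of x^2 - 4x + 741 is (-4)^2 - 4·(741) = 16 - 2964 = -2948, and 4·(-737) is not a perfect square in Q since -737 is squarefree and ≠ 1. Hence x^2 - 4x + 741 is irreducible over Q and is the minimal polynomial of α.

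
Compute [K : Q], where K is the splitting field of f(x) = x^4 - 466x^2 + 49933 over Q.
[K : Q] = 4

Solving the quadratic in x^2: x^2 = (466 ± √(466^2 - 4·49933))/2 = (466 ± √17424)/2 = (466 ± 132)/2, giving x^2 = 299 or x^2 = 167. So f(x) = (x^2 - 299)(x^2 - 167) and the roots of f are ±√299, ±√167. Hence the splitting field is K = Q(√299, √167). Since 299 and 167 are distinct squarefree integers > 1, their product 49933 is not a perfect square, so √167 ∉ Q(√299). By the tower law [K:Q] = [Q(√299,√167):Q(√299)] · [Q(√299):Q] = 2 · 2 = 4.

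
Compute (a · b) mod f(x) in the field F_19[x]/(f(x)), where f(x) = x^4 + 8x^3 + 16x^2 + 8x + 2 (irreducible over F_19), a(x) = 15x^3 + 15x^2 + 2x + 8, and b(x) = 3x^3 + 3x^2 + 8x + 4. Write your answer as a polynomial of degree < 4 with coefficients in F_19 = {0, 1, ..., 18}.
a · b ≡ 3x^3 + 11x^2 + 17x + 2 (mod f(x))

Multiply in F_19[x]: a(x)·b(x) = (15x^3 + 15x^2 + 2x + 8)·(3x^3 + 3x^2 + 8x + 4) = 7x^6 + 14x^5 + x^3 + 5x^2 + 15x + 13. This has degree ≥ 4, so divide by f(x) over F_19: 7x^6 + 14x^5 + x^3 + 5x^2 + 15x + 13 = (7x^2 + 15x + 15)·(x^4 + 8x^3 + 16x^2 + 8x + 2) + (3x^3 + 11x^2 + 17x + 2). Hence a·b ≡ 3x^3 + 11x^2 + 17x + 2 (mod f). (F_19[x]/(f) is a field with 19^4 = 130321 elements since f is irreducible of degree 4.)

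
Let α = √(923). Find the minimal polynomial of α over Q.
m_α(x) = x^2 - 923

α satisfies α^2 - 923 = 0, so x^2 - 923 annihilates α. Since d = 923 is squarefree and ≠ 1, it is not a perfect square in Q, so x^2 - 923 has no rational root and is therefore irreducible over Q (a degree-2 polynomial over a field is irreducible iff it has no root). Hence m_α(x) = x^2 - 923.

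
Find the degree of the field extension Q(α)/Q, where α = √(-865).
[Q(α):Q] = 2

[Q(α):Q] equals the degree of the minimal polynomial of α. Here α^2 = -865 and x^2 + 865 is irreducible (d = -865 is squarefree, ≠ 1, hence not a square), so deg(m_α) = 2. Thus [Q(α):Q] = 2.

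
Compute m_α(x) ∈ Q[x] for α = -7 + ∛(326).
m_α(x) = x^3 + 21x^2 + 147x + 17

Set β = α + 7 = ∛(326), so β^3 = 326. Then (α + 7)^3 - 326 = 0, i.e. α is a root of g(x) = (x + 7)^3 - 326 = x^3 + 21x^2 + 147x + 17. Since g(x) = h(x + 7) where h(x) = x^3 - 326, and h is irreducible over Q (because 326 is not a perfect cube, so h has no rational root, and a monic cubic with no rational root is irreducible), g is also irreducible (irreducibility is preserved under the substitution x → x + 7). Hence m_α(x) = x^3 + 21x^2 + 147x + 17.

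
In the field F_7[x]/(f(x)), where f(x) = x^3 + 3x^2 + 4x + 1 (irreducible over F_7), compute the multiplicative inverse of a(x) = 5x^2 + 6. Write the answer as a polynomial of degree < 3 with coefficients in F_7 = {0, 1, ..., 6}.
a(x)^(-1) ≡ 6x + 4 (mod f(x))

Since f is irreducible over F_7, F_7[x]/(f) is a field and a(x) ≠ 0 has an inverse. Apply the extended Euclidean algorithm to f(x) and a(x) in F_7[x]: f(x) = (3x + 2)·a(x) + (3). The last nonzero remainder is the constant 3 = gcd(f, a) in F_7. Back-substituting through the division chain expresses 3 = s(x)·a(x) + t(x)·f(x) with s(x) ≡ 4x + 5 (mod f), so (4x + 5)·a(x) ≡ 3 (mod f). Multiplying by 3^(-1) ≡ 5 in F_7 gives a(x)^(-1) ≡ 5·(4x + 5) ≡ 6x + 4 (mod f). Check: (5x^2 + 6)·(6x + 4) = 2x^3 + 6x^2 + x + 3 ≡ 1 (mod x^3 + 3x^2 + 4x + 1).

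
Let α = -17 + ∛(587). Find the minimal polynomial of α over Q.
m_α(x) = x^3 + 51x^2 + 867x + 4326

Set β = α + 17 = ∛(587), so β^3 = 587. Then (α + 17)^3 - 587 = 0, i.e. α is a root of g(x) = (x + 17)^3 - 587 = x^3 + 51x^2 + 867x + 4326. Since g(x) = h(x + 17) where h(x) = x^3 - 587, and h is irreducible over Q (because 587 is not a perfect cube, so h has no rational root, and a monic cubic with no rational root is irreducible), g is also irreducible (irreducibility is preserved under the substitution x → x + 17). Hence m_α(x) = x^3 + 51x^2 + 867x + 4326.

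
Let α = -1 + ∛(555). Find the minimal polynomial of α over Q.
m_α(x) = x^3 + 3x^2 + 3x - 554

Set β = α + 1 = ∛(555), so β^3 = 555. Then (α + 1)^3 - 555 = 0, i.e. α is a root of g(x) = (x + 1)^3 - 555 = x^3 + 3x^2 + 3x - 554. Since g(x) = h(x + 1) where h(x) = x^3 - 555, and h is irreducible over Q (because 555 is not a perfect cube, so h has no rational root, and a monic cubic with no rational root is irreducible), g is also irreducible (irreducibility is preserved under the substitution x → x + 1). Hence m_α(x) = x^3 + 3x^2 + 3x - 554.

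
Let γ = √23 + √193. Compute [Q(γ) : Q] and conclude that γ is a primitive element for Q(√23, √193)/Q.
[Q(γ) : Q] = 4 (equivalently, Q(γ) = Q(√23, √193))

Obviously Q(γ) ⊆ Q(√23, √193), and [Q(√23, √193):Q] = 4 (since 23, 193 are distinct squarefree integers > 1 with 4439 not a perfect square). To show equality we compute the minimal polynomial of γ. From γ = √23 + √193: γ^2 = 23 + 2√(4439) + 193 = 216 + 2√(4439), so γ^2 - 216 = 2√(4439); squaring, (γ^2 - 216)^2 = 4·4439, i.e. γ^4 - 432γ^2 + 46656 - 17756 = 0, i.e. γ^4 - 432γ^2 + 28900 = 0. So γ is a root of x^4 - 432x^2 + 28900. This polynomial is irreducible over Q: it has no rational root (each ±√23 ± √193 is irrational), and any factorization into two quadratics over Q would force √(4439) ∈ Q (pairing opposite roots) or √23, √193 ∈ Q (other pairings), all impossible. Hence [Q(γ):Q] = 4 = [Q(√23, √193):Q], so Q(γ) = Q(√23, √193).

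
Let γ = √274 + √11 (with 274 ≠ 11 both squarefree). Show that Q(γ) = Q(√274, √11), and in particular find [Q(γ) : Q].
[Q(γ) : Q] = 4 (equivalently, Q(γ) = Q(√274, √11))

Obviously Q(γ) ⊆ Q(√274, √11), and [Q(√274, √11):Q] = 4 (since 274, 11 are distinct squarefree integers > 1 with 3014 not a perfect square). To show equality we compute the minimal polynomial of γ. From γ = √274 + √11: γ^2 = 274 + 2√(3014) + 11 = 285 + 2√(3014), so γ^2 - 285 = 2√(3014); squaring, (γ^2 - 285)^2 = 4·3014, i.e. γ^4 - 570γ^2 + 81225 - 12056 = 0, i.e. γ^4 - 570γ^2 + 69169 = 0. So γ is a root of x^4 - 570x^2 + 69169. This polynomial is irreducible over Q: it has no rational root (each ±√274 ± √11 is irrational), and any factorization into two quadratics over Q would force √(3014) ∈ Q (pairing opposite roots) or √274, √11 ∈ Q (other pairings), all impossible. Hence [Q(γ):Q] = 4 = [Q(√274, √11):Q], so Q(γ) = Q(√274, √11).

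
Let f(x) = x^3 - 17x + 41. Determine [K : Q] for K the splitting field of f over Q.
[K : Q] = 6

By the rational root test, any rational root of the monic integer polynomial f(x) = x^3 - 17x + 41 must be an integer dividing the constant term 41, i.e. one of ±{1, 41}. Evaluating: f(1) = 25, f(-1) = 57, f(41) = 68265, f(-41) = -68183; none is 0, so f has no rational root and is therefore irreducible over Q (a cubic with no linear factor over a field is irreducible). For an irreducible cubic, the Galois group is A_3 or S_3 according as the discriminant disc(f) = -4a^3 - 27b^2 = -4·(-17)^3 - 27·(41)^2 = -25735 is or is not a square in Q. Here disc(f) = -25735 is not a perfect square in Q, so the Galois group of f over Q is not contained in A_3 and must be all of S_3. The splitting field has degree |S_3| = 6 over Q, so [K : Q] = 6.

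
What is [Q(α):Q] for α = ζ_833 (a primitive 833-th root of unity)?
[Q(α):Q] = 672

The minimal polynomial of ζ_833 over Q is the 833-th cyclotomic polynomial Φ_833(x), which is irreducible over Q and has degree φ(833) = 672. Hence [Q(α):Q] = φ(833) = 672.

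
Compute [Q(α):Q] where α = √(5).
[Q(α):Q] = 2

[Q(α):Q] equals the degree of the minimal polynomial of α. Here α^2 = 5 and x^2 - 5 is irreducible (d = 5 is squarefree, ≠ 1, hence not a square), so deg(m_α) = 2. Thus [Q(α):Q] = 2.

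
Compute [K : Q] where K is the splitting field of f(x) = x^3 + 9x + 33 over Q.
[K : Q] = 6

By the rational root test, any rational root of the monic integer polynomial f(x) = x^3 + 9x + 33 must be an integer dividing the constant term 33, i.e. one of ±{1, 3, 11, 33}. Evaluating: f(1) = 43, f(-1) = 23, f(3) = 87, f(-3) = -21, f(11) = 1463, f(-11) = -1397, f(33) = 36267, f(-33) = -36201; none is 0, so f has no rational root and is therefore irreducible over Q (a cubic with no linear factor over a field is irreducible). For an irreducible cubic, the Galois group is A_3 or S_3 according as the discriminant disc(f) = -4a^3 - 27b^2 = -4·(9)^3 - 27·(33)^2 = -32319 is or is not a square in Q. Here disc(f) = -32319 is not a perfect square in Q, so the Galois group of f over Q is not contained in A_3 and must be all of S_3. The splitting field has degree |S_3| = 6 over Q, so [K : Q] = 6.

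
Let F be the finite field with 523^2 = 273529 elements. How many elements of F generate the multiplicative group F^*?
There are φ(273528) = 87360 primitive elements

F_q^* is cyclic of order q - 1 = 273528. A cyclic group of order m has exactly φ(m) generators. Here m = 273528 = 2^3 · 3^2 · 29 · 131, so the number of primitive elements is φ(273528) = 87360.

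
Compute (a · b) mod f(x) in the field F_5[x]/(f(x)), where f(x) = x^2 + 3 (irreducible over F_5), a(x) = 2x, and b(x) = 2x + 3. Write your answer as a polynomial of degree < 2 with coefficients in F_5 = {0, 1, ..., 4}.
a · b ≡ x + 3 (mod f(x))

Multiply in F_5[x]: a(x)·b(x) = (2x)·(2x + 3) = 4x^2 + x. This has degree ≥ 2, so divide by f(x) over F_5: 4x^2 + x = (4)·(x^2 + 3) + (x + 3). Hence a·b ≡ x + 3 (mod f). (F_5[x]/(f) is a field with 5^2 = 25 elements since f is irreducible of degree 2.)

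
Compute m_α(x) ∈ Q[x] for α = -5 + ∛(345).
m_α(x) = x^3 + 15x^2 + 75x - 220

Set β = α + 5 = ∛(345), so β^3 = 345. Then (α + 5)^3 - 345 = 0, i.e. α is a root of g(x) = (x + 5)^3 - 345 = x^3 + 15x^2 + 75x - 220. Since g(x) = h(x + 5) where h(x) = x^3 - 345, and h is irreducible over Q (because 345 is not a perfect cube, so h has no rational root, and a monic cubic with no rational root is irreducible), g is also irreducible (irreducibility is preserved under the substitution x → x + 5). Hence m_α(x) = x^3 + 15x^2 + 75x - 220.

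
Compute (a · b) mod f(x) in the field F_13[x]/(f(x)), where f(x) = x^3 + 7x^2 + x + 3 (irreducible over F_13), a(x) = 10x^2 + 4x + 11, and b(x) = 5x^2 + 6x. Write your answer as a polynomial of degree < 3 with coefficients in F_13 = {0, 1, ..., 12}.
a · b ≡ 8x^2 + 4x + 4 (mod f(x))

Multiply in F_13[x]: a(x)·b(x) = (10x^2 + 4x + 11)·(5x^2 + 6x) = 11x^4 + 2x^3 + x^2 + x. This has degree ≥ 3, so divide by f(x) over F_13: 11x^4 + 2x^3 + x^2 + x = (11x + 3)·(x^3 + 7x^2 + x + 3) + (8x^2 + 4x + 4). Hence a·b ≡ 8x^2 + 4x + 4 (mod f). (F_13[x]/(f) is a field with 13^3 = 2197 elements since f is irreducible of degree 3.)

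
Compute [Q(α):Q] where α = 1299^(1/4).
[Q(α):Q] = 4

α is a root of x^4 - 1299. By Eisenstein's criterion at the prime p = 3 (which divides the constant term 1299 but p^2 = 9 does not, since 1299 is squarefree), x^4 - 1299 is irreducible over Q. Hence [Q(α):Q] = 4.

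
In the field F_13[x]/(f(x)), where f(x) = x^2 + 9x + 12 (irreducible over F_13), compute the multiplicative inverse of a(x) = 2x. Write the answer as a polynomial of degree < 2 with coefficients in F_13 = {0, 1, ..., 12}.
a(x)^(-1) ≡ 7x + 11 (mod f(x))

Since f is irreducible over F_13, F_13[x]/(f) is a field and a(x) ≠ 0 has an inverse. Apply the extended Euclidean algorithm to f(x) and a(x) in F_13[x]: f(x) = (7x + 11)·a(x) + (12). The last nonzero remainder is the constant 12 = gcd(f, a) in F_13. Back-substituting through the division chain expresses 12 = s(x)·a(x) + t(x)·f(x) with s(x) ≡ 6x + 2 (mod f), so (6x + 2)·a(x) ≡ 12 (mod f). Multiplying by 12^(-1) ≡ 12 in F_13 gives a(x)^(-1) ≡ 12·(6x + 2) ≡ 7x + 11 (mod f). Check: (2x)·(7x + 11) = x^2 + 9x ≡ 1 (mod x^2 + 9x + 12).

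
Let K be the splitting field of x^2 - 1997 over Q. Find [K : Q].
[K : Q] = 2

f(x) = x^2 - 1997 factors as (x - √1997)(x + √1997). The splitting field is K = Q(√1997). Since 1997 is squarefree and > 1, it is not a perfect square, so x^2 - 1997 is irreducible over Q and [Q(√1997) : Q] = 2. Hence [K : Q] = 2.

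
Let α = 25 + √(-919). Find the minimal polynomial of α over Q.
m_α(x) = x^2 - 50x + 1544

From α - 25 = √(-919), squaring gives (α - 25)^2 = -919, i.e. α^2 - 50α + 625 = -919, so α^2 - 50α + 1544 = 0. The discriminant of x^2 - 50x + 1544 is (-50)^2 - 4·(1544) = 2500 - 6176 = -3676, and 4·(-919) is not a perfect square in Q since -919 is squarefree and ≠ 1. Hence x^2 - 50x + 1544 is irreducible over Q and is the minimal polynomial of α.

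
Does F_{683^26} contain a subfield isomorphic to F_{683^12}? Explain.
No: F_{683^12} is not a subfield of F_{683^26}

F_{p^m} embeds in F_{p^n} iff m | n. Here 12 ∤ 26 (since 26 = 2·12 + 2 with remainder 2 ≠ 0), so F_{683^12} is not a subfield of F_{683^26}. Equivalently: if it were, the tower law would give 12 = [F_{683^12}:F_683] dividing [F_{683^26}:F_683] = 26, contradiction.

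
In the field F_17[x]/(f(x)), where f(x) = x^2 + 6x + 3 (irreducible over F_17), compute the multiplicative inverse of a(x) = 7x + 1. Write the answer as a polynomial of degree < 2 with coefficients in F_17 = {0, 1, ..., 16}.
a(x)^(-1) ≡ 11x + 11 (mod f(x))

Since f is irreducible over F_17, F_17[x]/(f) is a field and a(x) ≠ 0 has an inverse. Apply the extended Euclidean algorithm to f(x) and a(x) in F_17[x]: f(x) = (5x + 5)·a(x) + (15). The last nonzero remainder is the constant 15 = gcd(f, a) in F_17. Back-substituting through the division chain expresses 15 = s(x)·a(x) + t(x)·f(x) with s(x) ≡ 12x + 12 (mod f), so (12x + 12)·a(x) ≡ 15 (mod f). Multiplying by 15^(-1) ≡ 8 in F_17 gives a(x)^(-1) ≡ 8·(12x + 12) ≡ 11x + 11 (mod f). Check: (7x + 1)·(11x + 11) = 9x^2 + 3x + 11 ≡ 1 (mod x^2 + 6x + 3).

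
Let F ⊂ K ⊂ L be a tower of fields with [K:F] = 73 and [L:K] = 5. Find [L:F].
[L:F] = 365

The tower law says that for any tower of field extensions F ⊂ K ⊂ L with finite degrees, [L:F] = [L:K] · [K:F]. Here this gives [L:F] = 5 · 73 = 365.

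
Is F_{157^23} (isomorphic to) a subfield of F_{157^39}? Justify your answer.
No: F_{157^23} is not a subfield of F_{157^39}

F_{p^m} embeds in F_{p^n} iff m | n. Here 23 ∤ 39 (since 39 = 1·23 + 16 with remainder 16 ≠ 0), so F_{157^23} is not a subfield of F_{157^39}. Equivalently: if it were, the tower law would give 23 = [F_{157^23}:F_157] dividing [F_{157^39}:F_157] = 39, contradiction.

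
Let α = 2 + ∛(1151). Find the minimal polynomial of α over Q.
m_α(x) = x^3 - 6x^2 + 12x - 1159

Set β = α - 2 = ∛(1151), so β^3 = 1151. Then (α - 2)^3 - 1151 = 0, i.e. α is a root of g(x) = (x - 2)^3 - 1151 = x^3 - 6x^2 + 12x - 1159. Since g(x) = h(x - 2) where h(x) = x^3 - 1151, and h is irreducible over Q (because 1151 is not a perfect cube, so h has no rational root, and a monic cubic with no rational root is irreducible), g is also irreducible (irreducibility is preserved under the substitution x → x - 2). Hence m_α(x) = x^3 - 6x^2 + 12x - 1159.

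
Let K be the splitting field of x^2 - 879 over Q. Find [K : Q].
[K : Q] = 2

f(x) = x^2 - 879 factors as (x - √879)(x + √879). The splitting field is K = Q(√879). Since 879 is squarefree and > 1, it is not a perfect square, so x^2 - 879 is irreducible over Q and [Q(√879) : Q] = 2. Hence [K : Q] = 2.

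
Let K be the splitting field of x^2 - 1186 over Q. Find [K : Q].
[K : Q] = 2

f(x) = x^2 - 1186 factors as (x - √1186)(x + √1186). The splitting field is K = Q(√1186). Since 1186 is squarefree and > 1, it is not a perfect square, so x^2 - 1186 is irreducible over Q and [Q(√1186) : Q] = 2. Hence [K : Q] = 2.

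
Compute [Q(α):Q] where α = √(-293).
[Q(α):Q] = 2

[Q(α):Q] equals the degree of the minimal polynomial of α. Here α^2 = -293 and x^2 + 293 is irreducible (d = -293 is squarefree, ≠ 1, hence not a square), so deg(m_α) = 2. Thus [Q(α):Q] = 2.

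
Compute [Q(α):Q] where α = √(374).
[Q(α):Q] = 2

[Q(α):Q] equals the degree of the minimal polynomial of α. Here α^2 = 374 and x^2 - 374 is irreducible (d = 374 is squarefree, ≠ 1, hence not a square), so deg(m_α) = 2. Thus [Q(α):Q] = 2.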